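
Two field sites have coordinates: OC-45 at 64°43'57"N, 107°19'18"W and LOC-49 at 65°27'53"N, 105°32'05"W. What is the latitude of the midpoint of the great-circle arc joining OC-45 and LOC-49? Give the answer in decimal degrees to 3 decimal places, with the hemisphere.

65.101°N

OC-45: φ = +64.73250°, λ = -107.32167°
LOC-49: φ = +65.46472°, λ = -105.53472°
Bx = cos φ₂ cos Δλ = 0.415051,  By = cos φ₂ sin Δλ = 0.012949
φₘ = atan2(sin φ₁ + sin φ₂, √((cos φ₁ + Bx)² + By²)) = 65.10127°
λₘ = λ₁ + atan2(By, cos φ₁ + Bx) = -106.44049°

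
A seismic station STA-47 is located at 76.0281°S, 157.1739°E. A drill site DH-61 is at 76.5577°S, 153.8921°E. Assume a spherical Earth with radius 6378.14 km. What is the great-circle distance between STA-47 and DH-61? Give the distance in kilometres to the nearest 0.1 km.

Δφ = -0.5296°,  Δλ = -3.2818°
a = sin²(Δφ/2) + cos φ₁ cos φ₂ sin²(Δλ/2) = 0.000067
c = 2·arcsin(√a) = 0.016418 rad = 0.9407°
d = R·c = 6378.14 × 0.016418 = 104.7 km

104.7 km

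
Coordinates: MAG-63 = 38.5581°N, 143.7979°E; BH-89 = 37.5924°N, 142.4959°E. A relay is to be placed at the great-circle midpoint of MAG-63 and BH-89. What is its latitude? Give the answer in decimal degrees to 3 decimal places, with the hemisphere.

Bx = cos φ₂ cos Δλ = 0.792166,  By = cos φ₂ sin Δλ = -0.018004
φₘ = atan2(sin φ₁ + sin φ₂, √((cos φ₁ + Bx)² + By²)) = 38.07705°
λₘ = λ₁ + atan2(By, cos φ₁ + Bx) = 143.14260°

38.077°N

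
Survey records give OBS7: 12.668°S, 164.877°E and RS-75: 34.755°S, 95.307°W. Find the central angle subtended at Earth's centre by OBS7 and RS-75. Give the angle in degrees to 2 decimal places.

90.67°

Δφ = -22.0870°,  Δλ = 99.8160°
a = sin²(Δφ/2) + cos φ₁ cos φ₂ sin²(Δλ/2) = 0.505822
c = 2·arcsin(√a) = 1.582440 rad = 90.6671°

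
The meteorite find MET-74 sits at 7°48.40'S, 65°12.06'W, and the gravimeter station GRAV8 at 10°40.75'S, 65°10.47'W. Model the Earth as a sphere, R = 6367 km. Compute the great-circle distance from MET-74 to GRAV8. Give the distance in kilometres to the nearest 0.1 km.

MET-74: φ = -7.80667°, λ = -65.20100°
GRAV8: φ = -10.67917°, λ = -65.17450°
Δφ = -2.8725°,  Δλ = 0.0265°
a = sin²(Δφ/2) + cos φ₁ cos φ₂ sin²(Δλ/2) = 0.000628
c = 2·arcsin(√a) = 0.050137 rad = 2.8726°
d = R·c = 6367 × 0.050137 = 319.2 km

319.2 km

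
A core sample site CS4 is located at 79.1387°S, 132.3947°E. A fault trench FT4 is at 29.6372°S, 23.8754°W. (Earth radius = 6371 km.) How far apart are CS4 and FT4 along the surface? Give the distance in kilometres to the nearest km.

Δφ = 49.5015°,  Δλ = -156.2701°
a = sin²(Δφ/2) + cos φ₁ cos φ₂ sin²(Δλ/2) = 0.332143
c = 2·arcsin(√a) = 1.228433 rad = 70.3840°
d = R·c = 6371 × 1.228433 = 7826.3 km

7826 km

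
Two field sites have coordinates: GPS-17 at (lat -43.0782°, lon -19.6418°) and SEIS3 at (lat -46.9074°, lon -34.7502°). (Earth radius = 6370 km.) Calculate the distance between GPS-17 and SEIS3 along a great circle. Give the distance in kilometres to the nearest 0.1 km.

1259.4 km

Δφ = -3.8292°,  Δλ = -15.1084°
a = sin²(Δφ/2) + cos φ₁ cos φ₂ sin²(Δλ/2) = 0.009740
c = 2·arcsin(√a) = 0.197710 rad = 11.3279°
d = R·c = 6370 × 0.197710 = 1259.4 km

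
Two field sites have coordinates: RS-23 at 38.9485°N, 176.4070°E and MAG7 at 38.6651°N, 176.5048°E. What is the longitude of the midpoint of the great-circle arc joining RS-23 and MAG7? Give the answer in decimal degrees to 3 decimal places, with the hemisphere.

176.456°E

Bx = cos φ₂ cos Δλ = 0.780810,  By = cos φ₂ sin Δλ = 0.001333
φₘ = atan2(sin φ₁ + sin φ₂, √((cos φ₁ + Bx)² + By²)) = 38.80681°
λₘ = λ₁ + atan2(By, cos φ₁ + Bx) = 176.45600°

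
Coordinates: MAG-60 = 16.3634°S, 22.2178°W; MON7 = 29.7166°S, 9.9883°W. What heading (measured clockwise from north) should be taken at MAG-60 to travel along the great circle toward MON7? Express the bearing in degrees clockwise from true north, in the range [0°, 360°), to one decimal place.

142.1°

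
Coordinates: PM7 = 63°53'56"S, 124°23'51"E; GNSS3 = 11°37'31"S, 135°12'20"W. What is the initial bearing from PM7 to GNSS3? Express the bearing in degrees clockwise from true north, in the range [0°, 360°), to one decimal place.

PM7: φ = -63.89889°, λ = +124.39750°
GNSS3: φ = -11.62528°, λ = -135.20556°
Δλ = 100.3969°
y = sin Δλ · cos φ₂ = 0.963404
x = cos φ₁ sin φ₂ − sin φ₁ cos φ₂ cos Δλ = -0.247394
θ = atan2(y, x) = 104.4019° → 104.4019° (mod 360°)

104.4°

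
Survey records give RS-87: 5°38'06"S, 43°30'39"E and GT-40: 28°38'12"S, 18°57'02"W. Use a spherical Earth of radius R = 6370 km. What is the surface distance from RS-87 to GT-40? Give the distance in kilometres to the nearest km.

7026 km

RS-87: φ = -5.63500°, λ = +43.51083°
GT-40: φ = -28.63667°, λ = -18.95056°
Δφ = -23.0017°,  Δλ = -62.4614°
a = sin²(Δφ/2) + cos φ₁ cos φ₂ sin²(Δλ/2) = 0.274556
c = 2·arcsin(√a) = 1.103037 rad = 63.1993°
d = R·c = 6370 × 1.103037 = 7026.3 km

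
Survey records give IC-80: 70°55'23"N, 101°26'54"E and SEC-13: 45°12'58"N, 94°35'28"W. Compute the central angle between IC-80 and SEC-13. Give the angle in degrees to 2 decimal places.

63.29°

IC-80: φ = +70.92306°, λ = +101.44833°
SEC-13: φ = +45.21611°, λ = -94.59111°
Δφ = -25.7069°,  Δλ = 163.9606°
a = sin²(Δφ/2) + cos φ₁ cos φ₂ sin²(Δλ/2) = 0.275242
c = 2·arcsin(√a) = 1.104573 rad = 63.2874°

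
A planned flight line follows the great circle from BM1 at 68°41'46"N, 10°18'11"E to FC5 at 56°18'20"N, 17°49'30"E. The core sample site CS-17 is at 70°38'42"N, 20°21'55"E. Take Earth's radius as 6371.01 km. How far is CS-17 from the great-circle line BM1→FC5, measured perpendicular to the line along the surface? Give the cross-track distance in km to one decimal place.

BM1: φ = +68.69611°, λ = +10.30306°
FC5: φ = +56.30556°, λ = +17.82500°
CS-17: φ = +70.64500°, λ = +20.36528°
δ₁₃ = central angle BM1→CS-17 = 0.069735 rad  (haversine)
θ₁₃ = bearing BM1→CS-17 = 56.205°,  θ₁₂ = bearing BM1→FC5 = 160.934°
dₓₜ = R·arcsin(sin δ₁₃ · sin(θ₁₃ − θ₁₂)) = 6371.01·arcsin(0.06968·sin(-104.730°)) = -429.660 km
|dₓₜ| = 429.660 km

429.7 km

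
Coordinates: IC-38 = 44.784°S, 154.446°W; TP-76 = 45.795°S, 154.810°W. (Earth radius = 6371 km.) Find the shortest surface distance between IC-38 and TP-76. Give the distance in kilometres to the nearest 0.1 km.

116.0 km

Δφ = -1.0110°,  Δλ = -0.3640°
a = sin²(Δφ/2) + cos φ₁ cos φ₂ sin²(Δλ/2) = 0.000083
c = 2·arcsin(√a) = 0.018202 rad = 1.0429°
d = R·c = 6371 × 0.018202 = 116.0 km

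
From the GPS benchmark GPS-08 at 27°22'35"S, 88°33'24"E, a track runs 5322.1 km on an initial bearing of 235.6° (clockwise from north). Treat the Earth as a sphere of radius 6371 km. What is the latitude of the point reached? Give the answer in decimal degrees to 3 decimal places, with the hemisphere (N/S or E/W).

GPS-08: φ = -27.37639°, λ = +88.55667°
δ = d/R = 5322.1/6371 = 0.835363 rad
φ₂ = arcsin(sin φ₁ cos δ + cos φ₁ sin δ cos θ)
   = arcsin(-0.45983·0.67091 + 0.88800·0.74154·-0.56497) = -42.88526°
λ₂ = λ₁ + atan2(sin θ sin δ cos φ₁, cos δ − sin φ₁ sin φ₂) = 31.93580°

42.885°S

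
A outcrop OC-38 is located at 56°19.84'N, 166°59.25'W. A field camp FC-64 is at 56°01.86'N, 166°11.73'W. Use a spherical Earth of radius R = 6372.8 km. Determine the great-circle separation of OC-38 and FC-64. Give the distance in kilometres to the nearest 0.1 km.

OC-38: φ = +56.33067°, λ = -166.98750°
FC-64: φ = +56.03100°, λ = -166.19550°
Δφ = -0.2997°,  Δλ = 0.7920°
a = sin²(Δφ/2) + cos φ₁ cos φ₂ sin²(Δλ/2) = 0.000022
c = 2·arcsin(√a) = 0.009303 rad = 0.5330°
d = R·c = 6372.8 × 0.009303 = 59.3 km

59.3 km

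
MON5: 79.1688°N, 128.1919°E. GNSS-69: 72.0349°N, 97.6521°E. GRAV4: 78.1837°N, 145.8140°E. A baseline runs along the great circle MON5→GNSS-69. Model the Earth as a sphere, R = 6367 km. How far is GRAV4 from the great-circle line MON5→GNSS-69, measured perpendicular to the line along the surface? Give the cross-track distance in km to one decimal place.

227.0 km

δ₁₃ = central angle MON5→GRAV4 = 0.062517 rad  (haversine)
θ₁₃ = bearing MON5→GRAV4 = 97.130°,  θ₁₂ = bearing MON5→GNSS-69 = 242.335°
dₓₜ = R·arcsin(sin δ₁₃ · sin(θ₁₃ − θ₁₂)) = 6367·arcsin(0.06248·sin(-145.205°)) = -227.041 km
|dₓₜ| = 227.041 km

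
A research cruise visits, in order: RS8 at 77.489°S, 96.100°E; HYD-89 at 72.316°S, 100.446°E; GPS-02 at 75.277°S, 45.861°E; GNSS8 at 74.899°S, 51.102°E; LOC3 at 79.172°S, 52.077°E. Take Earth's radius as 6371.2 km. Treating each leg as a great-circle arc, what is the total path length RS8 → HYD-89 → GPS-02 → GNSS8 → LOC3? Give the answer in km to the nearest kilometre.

2881 km

RS8→HYD-89: c = 0.092361 rad, d = 588.45 km
HYD-89→GPS-02: c = 0.260733 rad, d = 1661.18 km
GPS-02→GNSS8: c = 0.024437 rad, d = 155.69 km
GNSS8→LOC3: c = 0.074673 rad, d = 475.76 km
Total = 588.45 + 1661.18 + 155.69 + 475.76 = 2881.08 km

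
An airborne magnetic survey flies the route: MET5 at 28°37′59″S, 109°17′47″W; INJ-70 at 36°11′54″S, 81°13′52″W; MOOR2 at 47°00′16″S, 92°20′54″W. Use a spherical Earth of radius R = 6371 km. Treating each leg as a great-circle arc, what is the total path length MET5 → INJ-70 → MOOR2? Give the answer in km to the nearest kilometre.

4267 km

MET5: φ = -28.63306°, λ = -109.29639°
INJ-70: φ = -36.19833°, λ = -81.23111°
MOOR2: φ = -47.00444°, λ = -92.34833°
MET5→INJ-70: c = 0.432289 rad, d = 2754.11 km
INJ-70→MOOR2: c = 0.237452 rad, d = 1512.81 km
Total = 2754.11 + 1512.81 = 4266.92 km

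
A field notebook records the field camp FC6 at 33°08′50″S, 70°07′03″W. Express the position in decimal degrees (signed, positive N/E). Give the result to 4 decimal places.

lat: 33.1472° S → -33.1472°
lon: 70.1175° W → -70.1175°

-33.1472°, -70.1175°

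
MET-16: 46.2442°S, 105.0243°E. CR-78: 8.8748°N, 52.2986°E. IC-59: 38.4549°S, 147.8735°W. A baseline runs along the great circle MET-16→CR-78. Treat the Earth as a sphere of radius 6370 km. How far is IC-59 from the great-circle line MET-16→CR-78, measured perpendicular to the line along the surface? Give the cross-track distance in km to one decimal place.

δ₁₃ = central angle MET-16→IC-59 = 1.276645 rad  (haversine)
θ₁₃ = bearing MET-16→IC-59 = 128.550°,  θ₁₂ = bearing MET-16→CR-78 = 304.428°
dₓₜ = R·arcsin(sin δ₁₃ · sin(θ₁₃ − θ₁₂)) = 6370·arcsin(0.95705·sin(-175.878°)) = -438.579 km
|dₓₜ| = 438.579 km

438.6 km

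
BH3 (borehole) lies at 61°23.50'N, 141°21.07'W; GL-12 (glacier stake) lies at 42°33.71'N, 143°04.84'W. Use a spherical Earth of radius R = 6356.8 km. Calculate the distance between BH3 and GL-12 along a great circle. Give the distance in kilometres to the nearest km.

BH3: φ = +61.39167°, λ = -141.35117°
GL-12: φ = +42.56183°, λ = -143.08067°
Δφ = -18.8298°,  Δλ = -1.7295°
a = sin²(Δφ/2) + cos φ₁ cos φ₂ sin²(Δλ/2) = 0.026840
c = 2·arcsin(√a) = 0.329140 rad = 18.8583°
d = R·c = 6356.8 × 0.329140 = 2092.3 km

2092 km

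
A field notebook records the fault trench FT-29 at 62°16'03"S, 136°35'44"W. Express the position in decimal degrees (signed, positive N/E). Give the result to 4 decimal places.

-62.2675°, -136.5956°

lat: 62.2675° S → -62.2675°
lon: 136.5956° W → -136.5956°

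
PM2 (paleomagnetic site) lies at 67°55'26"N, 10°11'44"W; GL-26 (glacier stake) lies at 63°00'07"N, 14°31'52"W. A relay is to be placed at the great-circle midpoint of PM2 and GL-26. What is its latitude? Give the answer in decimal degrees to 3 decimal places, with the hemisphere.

PM2: φ = +67.92389°, λ = -10.19556°
GL-26: φ = +63.00194°, λ = -14.53111°
Bx = cos φ₂ cos Δλ = 0.452661,  By = cos φ₂ sin Δλ = -0.034318
φₘ = atan2(sin φ₁ + sin φ₂, √((cos φ₁ + Bx)² + By²)) = 65.47827°
λₘ = λ₁ + atan2(By, cos φ₁ + Bx) = -12.56752°

65.478°N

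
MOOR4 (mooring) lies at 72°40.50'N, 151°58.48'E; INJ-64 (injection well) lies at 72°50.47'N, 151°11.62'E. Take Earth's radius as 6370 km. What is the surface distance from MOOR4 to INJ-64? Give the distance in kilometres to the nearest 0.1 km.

31.7 km

MOOR4: φ = +72.67500°, λ = +151.97467°
INJ-64: φ = +72.84117°, λ = +151.19367°
Δφ = 0.1662°,  Δλ = -0.7810°
a = sin²(Δφ/2) + cos φ₁ cos φ₂ sin²(Δλ/2) = 0.000006
c = 2·arcsin(√a) = 0.004973 rad = 0.2850°
d = R·c = 6370 × 0.004973 = 31.7 km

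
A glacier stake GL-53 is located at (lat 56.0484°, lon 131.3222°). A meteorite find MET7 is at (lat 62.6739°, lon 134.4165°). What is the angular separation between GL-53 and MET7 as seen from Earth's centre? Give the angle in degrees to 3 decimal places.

Δφ = 6.6255°,  Δλ = 3.0943°
a = sin²(Δφ/2) + cos φ₁ cos φ₂ sin²(Δλ/2) = 0.003526
c = 2·arcsin(√a) = 0.118832 rad = 6.8086°

6.809°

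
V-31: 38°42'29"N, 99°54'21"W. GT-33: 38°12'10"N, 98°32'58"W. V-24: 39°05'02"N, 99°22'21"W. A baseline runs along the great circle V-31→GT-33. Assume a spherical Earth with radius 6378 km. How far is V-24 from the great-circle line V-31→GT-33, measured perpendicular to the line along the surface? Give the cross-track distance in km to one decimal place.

57.5 km

V-31: φ = +38.70806°, λ = -99.90583°
GT-33: φ = +38.20278°, λ = -98.54944°
V-24: φ = +39.08389°, λ = -99.37250°
δ₁₃ = central angle V-31→V-24 = 0.009773 rad  (haversine)
θ₁₃ = bearing V-31→V-24 = 47.674°,  θ₁₂ = bearing V-31→GT-33 = 115.018°
dₓₜ = R·arcsin(sin δ₁₃ · sin(θ₁₃ − θ₁₂)) = 6378·arcsin(0.00977·sin(-67.343°)) = -57.522 km
|dₓₜ| = 57.522 km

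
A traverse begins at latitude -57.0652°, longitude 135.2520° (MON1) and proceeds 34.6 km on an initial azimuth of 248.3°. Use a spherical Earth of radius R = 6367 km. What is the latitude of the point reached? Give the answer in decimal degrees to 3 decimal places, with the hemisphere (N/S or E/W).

57.179°S

δ = d/R = 34.6/6367 = 0.005434 rad
φ₂ = arcsin(sin φ₁ cos δ + cos φ₁ sin δ cos θ)
   = arcsin(-0.83929·0.99999 + 0.54368·0.00543·-0.36975) = -57.17919°
λ₂ = λ₁ + atan2(sin θ sin δ cos φ₁, cos δ − sin φ₁ sin φ₂) = 134.71825°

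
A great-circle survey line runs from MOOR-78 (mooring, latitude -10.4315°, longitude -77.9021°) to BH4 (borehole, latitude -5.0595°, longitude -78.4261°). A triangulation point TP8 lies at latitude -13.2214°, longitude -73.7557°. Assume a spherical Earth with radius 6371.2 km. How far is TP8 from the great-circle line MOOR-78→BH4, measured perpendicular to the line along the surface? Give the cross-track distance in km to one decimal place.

δ₁₃ = central angle MOOR-78→TP8 = 0.085948 rad  (haversine)
θ₁₃ = bearing MOOR-78→TP8 = 124.917°,  θ₁₂ = bearing MOOR-78→BH4 = 354.442°
dₓₜ = R·arcsin(sin δ₁₃ · sin(θ₁₃ − θ₁₂)) = 6371.2·arcsin(0.08584·sin(-229.525°)) = 416.328 km
|dₓₜ| = 416.328 km

416.3 km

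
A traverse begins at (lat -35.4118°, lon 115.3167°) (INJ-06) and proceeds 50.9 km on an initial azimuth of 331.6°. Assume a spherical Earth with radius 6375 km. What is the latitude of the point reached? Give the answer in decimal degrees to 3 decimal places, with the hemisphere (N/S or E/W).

35.009°S

δ = d/R = 50.9/6375 = 0.007984 rad
φ₂ = arcsin(sin φ₁ cos δ + cos φ₁ sin δ cos θ)
   = arcsin(-0.57945·0.99997 + 0.81501·0.00798·0.87965) = -35.00910°
λ₂ = λ₁ + atan2(sin θ sin δ cos φ₁, cos δ − sin φ₁ sin φ₂) = 115.05105°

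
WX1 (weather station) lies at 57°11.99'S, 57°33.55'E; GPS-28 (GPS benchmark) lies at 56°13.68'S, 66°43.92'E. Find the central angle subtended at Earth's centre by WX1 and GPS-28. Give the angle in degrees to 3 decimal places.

5.123°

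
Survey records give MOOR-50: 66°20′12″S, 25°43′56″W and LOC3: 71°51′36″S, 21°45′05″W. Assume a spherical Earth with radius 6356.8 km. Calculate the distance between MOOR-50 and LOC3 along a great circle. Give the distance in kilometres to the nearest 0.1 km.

MOOR-50: φ = -66.33667°, λ = -25.73222°
LOC3: φ = -71.86000°, λ = -21.75139°
Δφ = -5.5233°,  Δλ = 3.9808°
a = sin²(Δφ/2) + cos φ₁ cos φ₂ sin²(Δλ/2) = 0.002472
c = 2·arcsin(√a) = 0.099484 rad = 5.7000°
d = R·c = 6356.8 × 0.099484 = 632.4 km

632.4 km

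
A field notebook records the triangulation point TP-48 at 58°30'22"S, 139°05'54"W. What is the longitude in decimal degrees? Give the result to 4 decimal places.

139.0983°W

139° + 5′/60 + 54″/3600 = 139 + 0.08333 + 0.01500 = 139.0983°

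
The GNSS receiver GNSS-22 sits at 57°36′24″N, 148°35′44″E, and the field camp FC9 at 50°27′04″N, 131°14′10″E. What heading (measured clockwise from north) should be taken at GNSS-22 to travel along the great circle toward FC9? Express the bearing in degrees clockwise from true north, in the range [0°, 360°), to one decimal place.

242.2°

GNSS-22: φ = +57.60667°, λ = +148.59556°
FC9: φ = +50.45111°, λ = +131.23611°
Δλ = -17.3594°
y = sin Δλ · cos φ₂ = -0.189980
x = cos φ₁ sin φ₂ − sin φ₁ cos φ₂ cos Δλ = -0.100074
θ = atan2(y, x) = -117.7786° → 242.2214° (mod 360°)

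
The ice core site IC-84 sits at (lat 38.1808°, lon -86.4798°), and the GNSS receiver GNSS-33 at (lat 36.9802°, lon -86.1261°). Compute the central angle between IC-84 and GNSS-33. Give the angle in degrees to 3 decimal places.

1.233°

Δφ = -1.2006°,  Δλ = 0.3537°
a = sin²(Δφ/2) + cos φ₁ cos φ₂ sin²(Δλ/2) = 0.000116
c = 2·arcsin(√a) = 0.021518 rad = 1.2329°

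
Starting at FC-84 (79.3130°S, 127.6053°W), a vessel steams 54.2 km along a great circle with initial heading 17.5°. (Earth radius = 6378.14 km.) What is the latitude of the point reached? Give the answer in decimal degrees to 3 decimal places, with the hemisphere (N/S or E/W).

78.848°S

δ = d/R = 54.2/6378.14 = 0.008498 rad
φ₂ = arcsin(sin φ₁ cos δ + cos φ₁ sin δ cos θ)
   = arcsin(-0.98265·0.99996 + 0.18544·0.00850·0.95372) = -78.84770°
λ₂ = λ₁ + atan2(sin θ sin δ cos φ₁, cos δ − sin φ₁ sin φ₂) = -126.84833°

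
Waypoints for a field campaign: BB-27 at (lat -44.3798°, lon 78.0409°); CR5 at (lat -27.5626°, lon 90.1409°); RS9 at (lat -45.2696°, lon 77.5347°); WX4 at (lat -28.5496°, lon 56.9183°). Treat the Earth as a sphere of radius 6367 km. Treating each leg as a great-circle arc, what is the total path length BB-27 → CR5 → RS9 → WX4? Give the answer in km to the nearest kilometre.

BB-27→CR5: c = 0.338794 rad, d = 2157.10 km
CR5→RS9: c = 0.355179 rad, d = 2261.43 km
RS9→WX4: c = 0.407455 rad, d = 2594.27 km
Total = 2157.10 + 2261.43 + 2594.27 = 7012.80 km

7013 km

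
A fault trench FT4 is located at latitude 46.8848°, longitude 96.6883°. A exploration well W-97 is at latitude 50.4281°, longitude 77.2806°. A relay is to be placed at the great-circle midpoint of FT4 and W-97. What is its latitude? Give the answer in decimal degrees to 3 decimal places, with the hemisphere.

49.065°N

Bx = cos φ₂ cos Δλ = 0.600848,  By = cos φ₂ sin Δλ = -0.211683
φₘ = atan2(sin φ₁ + sin φ₂, √((cos φ₁ + Bx)² + By²)) = 49.06504°
λₘ = λ₁ + atan2(By, cos φ₁ + Bx) = 87.32888°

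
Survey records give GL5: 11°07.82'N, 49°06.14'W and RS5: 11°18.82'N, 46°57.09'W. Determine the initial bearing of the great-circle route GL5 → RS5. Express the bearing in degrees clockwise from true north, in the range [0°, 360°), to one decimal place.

GL5: φ = +11.13033°, λ = -49.10233°
RS5: φ = +11.31367°, λ = -46.95150°
Δλ = 2.1508°
y = sin Δλ · cos φ₂ = 0.036801
x = cos φ₁ sin φ₂ − sin φ₁ cos φ₂ cos Δλ = 0.003333
θ = atan2(y, x) = 84.8248° → 84.8248° (mod 360°)

84.8°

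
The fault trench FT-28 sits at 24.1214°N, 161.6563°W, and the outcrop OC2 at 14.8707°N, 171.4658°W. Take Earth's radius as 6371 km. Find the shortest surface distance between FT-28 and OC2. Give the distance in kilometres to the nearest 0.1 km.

Δφ = -9.2507°,  Δλ = -9.8095°
a = sin²(Δφ/2) + cos φ₁ cos φ₂ sin²(Δλ/2) = 0.012951
c = 2·arcsin(√a) = 0.228101 rad = 13.0692°
d = R·c = 6371 × 0.228101 = 1453.2 km

1453.2 km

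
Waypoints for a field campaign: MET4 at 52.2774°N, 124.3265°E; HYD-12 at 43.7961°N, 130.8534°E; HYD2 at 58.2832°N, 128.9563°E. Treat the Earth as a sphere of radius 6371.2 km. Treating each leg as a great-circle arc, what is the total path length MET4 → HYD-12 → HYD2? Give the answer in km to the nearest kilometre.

2676 km

MET4→HYD-12: c = 0.166314 rad, d = 1059.62 km
HYD-12→HYD2: c = 0.253678 rad, d = 1616.23 km
Total = 1059.62 + 1616.23 = 2675.85 km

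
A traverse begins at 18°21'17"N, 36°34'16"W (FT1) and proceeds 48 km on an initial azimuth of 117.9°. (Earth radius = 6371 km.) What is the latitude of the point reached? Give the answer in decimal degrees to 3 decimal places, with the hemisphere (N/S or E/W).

FT1: φ = +18.35472°, λ = -36.57111°
δ = d/R = 48/6371 = 0.007534 rad
φ₂ = arcsin(sin φ₁ cos δ + cos φ₁ sin δ cos θ)
   = arcsin(0.31490·0.99997 + 0.94913·0.00753·-0.46793) = 18.15231°
λ₂ = λ₁ + atan2(sin θ sin δ cos φ₁, cos δ − sin φ₁ sin φ₂) = -36.16963°

18.152°N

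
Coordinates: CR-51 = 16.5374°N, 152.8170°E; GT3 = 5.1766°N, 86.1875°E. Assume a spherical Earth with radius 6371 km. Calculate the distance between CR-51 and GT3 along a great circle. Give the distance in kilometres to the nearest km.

7355 km

Δφ = -11.3608°,  Δλ = -66.6295°
a = sin²(Δφ/2) + cos φ₁ cos φ₂ sin²(Δλ/2) = 0.297801
c = 2·arcsin(√a) = 1.154476 rad = 66.1466°
d = R·c = 6371 × 1.154476 = 7355.2 km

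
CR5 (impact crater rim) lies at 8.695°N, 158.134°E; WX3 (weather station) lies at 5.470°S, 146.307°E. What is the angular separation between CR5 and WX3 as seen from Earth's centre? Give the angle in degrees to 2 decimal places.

Δφ = -14.1650°,  Δλ = -11.8270°
a = sin²(Δφ/2) + cos φ₁ cos φ₂ sin²(Δλ/2) = 0.025647
c = 2·arcsin(√a) = 0.321680 rad = 18.4309°

18.43°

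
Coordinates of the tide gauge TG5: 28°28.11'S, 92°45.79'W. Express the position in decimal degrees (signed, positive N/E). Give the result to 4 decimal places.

lat: 28.4685° S → -28.4685°
lon: 92.7632° W → -92.7632°

-28.4685°, -92.7632°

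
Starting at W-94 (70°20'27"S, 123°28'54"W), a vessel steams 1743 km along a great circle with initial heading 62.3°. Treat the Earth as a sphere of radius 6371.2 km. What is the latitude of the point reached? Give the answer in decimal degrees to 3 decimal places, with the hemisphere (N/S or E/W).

W-94: φ = -70.34083°, λ = -123.48167°
δ = d/R = 1743/6371.2 = 0.273575 rad
φ₂ = arcsin(sin φ₁ cos δ + cos φ₁ sin δ cos θ)
   = arcsin(-0.94171·0.96281 + 0.33642·0.27018·0.46484) = -59.81864°
λ₂ = λ₁ + atan2(sin θ sin δ cos φ₁, cos δ − sin φ₁ sin φ₂) = -95.06916°

59.819°S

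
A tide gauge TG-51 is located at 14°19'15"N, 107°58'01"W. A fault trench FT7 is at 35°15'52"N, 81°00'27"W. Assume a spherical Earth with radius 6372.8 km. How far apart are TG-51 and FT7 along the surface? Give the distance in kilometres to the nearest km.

3560 km

TG-51: φ = +14.32083°, λ = -107.96694°
FT7: φ = +35.26444°, λ = -81.00750°
Δφ = 20.9436°,  Δλ = 26.9594°
a = sin²(Δφ/2) + cos φ₁ cos φ₂ sin²(Δλ/2) = 0.076020
c = 2·arcsin(√a) = 0.558673 rad = 32.0096°
d = R·c = 6372.8 × 0.558673 = 3560.3 km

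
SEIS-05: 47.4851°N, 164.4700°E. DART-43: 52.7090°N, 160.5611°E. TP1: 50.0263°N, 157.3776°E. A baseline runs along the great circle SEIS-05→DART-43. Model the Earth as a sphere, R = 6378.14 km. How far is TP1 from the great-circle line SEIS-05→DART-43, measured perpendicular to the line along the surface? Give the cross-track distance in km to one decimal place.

336.6 km

δ₁₃ = central angle SEIS-05→TP1 = 0.092827 rad  (haversine)
θ₁₃ = bearing SEIS-05→TP1 = 301.159°,  θ₁₂ = bearing SEIS-05→DART-43 = 335.843°
dₓₜ = R·arcsin(sin δ₁₃ · sin(θ₁₃ − θ₁₂)) = 6378.14·arcsin(0.09269·sin(-34.684°)) = -336.590 km
|dₓₜ| = 336.590 km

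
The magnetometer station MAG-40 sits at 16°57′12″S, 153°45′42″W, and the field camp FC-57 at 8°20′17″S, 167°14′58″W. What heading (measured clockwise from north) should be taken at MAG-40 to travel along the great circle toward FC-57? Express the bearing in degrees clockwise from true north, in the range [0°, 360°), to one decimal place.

301.6°

MAG-40: φ = -16.95333°, λ = -153.76167°
FC-57: φ = -8.33806°, λ = -167.24944°
Δλ = -13.4878°
y = sin Δλ · cos φ₂ = -0.230773
x = cos φ₁ sin φ₂ − sin φ₁ cos φ₂ cos Δλ = 0.141842
θ = atan2(y, x) = -58.4235° → 301.5765° (mod 360°)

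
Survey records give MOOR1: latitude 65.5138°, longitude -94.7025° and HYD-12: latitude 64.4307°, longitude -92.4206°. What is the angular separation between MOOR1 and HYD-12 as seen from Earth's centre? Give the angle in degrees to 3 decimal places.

1.451°

Δφ = -1.0831°,  Δλ = 2.2819°
a = sin²(Δφ/2) + cos φ₁ cos φ₂ sin²(Δλ/2) = 0.000160
c = 2·arcsin(√a) = 0.025320 rad = 1.4507°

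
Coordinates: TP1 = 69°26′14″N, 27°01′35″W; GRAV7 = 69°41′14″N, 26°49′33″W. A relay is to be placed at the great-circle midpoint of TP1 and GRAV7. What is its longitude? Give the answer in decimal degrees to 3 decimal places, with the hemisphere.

TP1: φ = +69.43722°, λ = -27.02639°
GRAV7: φ = +69.68722°, λ = -26.82583°
Bx = cos φ₂ cos Δλ = 0.347143,  By = cos φ₂ sin Δλ = 0.001215
φₘ = atan2(sin φ₁ + sin φ₂, √((cos φ₁ + Bx)² + By²)) = 69.56225°
λₘ = λ₁ + atan2(By, cos φ₁ + Bx) = -26.92670°

26.927°W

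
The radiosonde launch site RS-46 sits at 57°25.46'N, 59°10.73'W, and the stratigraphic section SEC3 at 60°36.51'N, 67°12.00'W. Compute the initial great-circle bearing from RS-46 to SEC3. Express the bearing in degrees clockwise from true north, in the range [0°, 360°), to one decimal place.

RS-46: φ = +57.42433°, λ = -59.17883°
SEC3: φ = +60.60850°, λ = -67.20000°
Δλ = -8.0212°
y = sin Δλ · cos φ₂ = -0.068482
x = cos φ₁ sin φ₂ − sin φ₁ cos φ₂ cos Δλ = 0.059592
θ = atan2(y, x) = -48.9709° → 311.0291° (mod 360°)

311.0°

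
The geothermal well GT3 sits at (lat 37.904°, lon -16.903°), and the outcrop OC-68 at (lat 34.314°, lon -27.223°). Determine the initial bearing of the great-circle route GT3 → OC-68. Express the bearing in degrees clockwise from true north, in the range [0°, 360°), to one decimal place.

249.8°

Δλ = -10.3200°
y = sin Δλ · cos φ₂ = -0.147967
x = cos φ₁ sin φ₂ − sin φ₁ cos φ₂ cos Δλ = -0.054408
θ = atan2(y, x) = -110.1885° → 249.8115° (mod 360°)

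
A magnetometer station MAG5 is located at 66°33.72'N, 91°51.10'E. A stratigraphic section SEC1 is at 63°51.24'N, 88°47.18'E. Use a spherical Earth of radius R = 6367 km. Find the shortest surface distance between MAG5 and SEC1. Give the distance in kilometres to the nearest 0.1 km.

MAG5: φ = +66.56200°, λ = +91.85167°
SEC1: φ = +63.85400°, λ = +88.78633°
Δφ = -2.7080°,  Δλ = -3.0653°
a = sin²(Δφ/2) + cos φ₁ cos φ₂ sin²(Δλ/2) = 0.000684
c = 2·arcsin(√a) = 0.052303 rad = 2.9967°
d = R·c = 6367 × 0.052303 = 333.0 km

333.0 km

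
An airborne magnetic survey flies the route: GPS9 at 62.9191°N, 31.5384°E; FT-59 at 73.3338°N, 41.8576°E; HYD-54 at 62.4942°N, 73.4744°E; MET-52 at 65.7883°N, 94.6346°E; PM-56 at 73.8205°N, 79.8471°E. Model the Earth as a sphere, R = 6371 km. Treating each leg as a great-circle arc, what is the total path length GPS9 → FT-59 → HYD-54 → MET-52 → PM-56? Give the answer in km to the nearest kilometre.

GPS9→FT-59: c = 0.193104 rad, d = 1230.27 km
FT-59→HYD-54: c = 0.274732 rad, d = 1750.32 km
HYD-54→MET-52: c = 0.170045 rad, d = 1083.36 km
MET-52→PM-56: c = 0.165083 rad, d = 1051.74 km
Total = 1230.27 + 1750.32 + 1083.36 + 1051.74 = 5115.68 km

5116 km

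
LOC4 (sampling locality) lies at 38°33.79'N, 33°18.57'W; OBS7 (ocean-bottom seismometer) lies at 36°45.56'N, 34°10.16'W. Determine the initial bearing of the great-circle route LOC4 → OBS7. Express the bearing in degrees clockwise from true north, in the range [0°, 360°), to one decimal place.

LOC4: φ = +38.56317°, λ = -33.30950°
OBS7: φ = +36.75933°, λ = -34.16933°
Δλ = -0.8598°
y = sin Δλ · cos φ₂ = -0.012022
x = cos φ₁ sin φ₂ − sin φ₁ cos φ₂ cos Δλ = -0.031421
θ = atan2(y, x) = -159.0622° → 200.9378° (mod 360°)

200.9°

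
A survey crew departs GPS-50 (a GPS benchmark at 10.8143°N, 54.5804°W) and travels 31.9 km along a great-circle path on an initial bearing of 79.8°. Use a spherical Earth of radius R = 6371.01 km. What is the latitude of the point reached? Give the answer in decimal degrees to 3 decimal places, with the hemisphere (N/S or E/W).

δ = d/R = 31.9/6371.01 = 0.005007 rad
φ₂ = arcsin(sin φ₁ cos δ + cos φ₁ sin δ cos θ)
   = arcsin(0.18763·0.99999 + 0.98224·0.00501·0.17708) = 10.86497°
λ₂ = λ₁ + atan2(sin θ sin δ cos φ₁, cos δ − sin φ₁ sin φ₂) = -54.29290°

10.865°N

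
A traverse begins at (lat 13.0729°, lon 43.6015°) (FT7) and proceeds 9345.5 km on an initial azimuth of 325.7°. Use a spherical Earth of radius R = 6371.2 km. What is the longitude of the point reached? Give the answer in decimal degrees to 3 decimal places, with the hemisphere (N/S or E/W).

54.998°W

δ = d/R = 9345.5/6371.2 = 1.466835 rad
φ₂ = arcsin(sin φ₁ cos δ + cos φ₁ sin δ cos θ)
   = arcsin(0.22619·0.10377 + 0.97408·0.99460·0.82610) = 55.46868°
λ₂ = λ₁ + atan2(sin θ sin δ cos φ₁, cos δ − sin φ₁ sin φ₂) = -54.99821°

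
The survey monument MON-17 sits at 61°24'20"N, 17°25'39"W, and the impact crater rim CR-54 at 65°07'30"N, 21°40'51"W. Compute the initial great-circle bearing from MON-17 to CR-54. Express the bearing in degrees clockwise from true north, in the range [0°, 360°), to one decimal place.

334.7°

MON-17: φ = +61.40556°, λ = -17.42750°
CR-54: φ = +65.12500°, λ = -21.68083°
Δλ = -4.2533°
y = sin Δλ · cos φ₂ = -0.031197
x = cos φ₁ sin φ₂ − sin φ₁ cos φ₂ cos Δλ = 0.065888
θ = atan2(y, x) = -25.3371° → 334.6629° (mod 360°)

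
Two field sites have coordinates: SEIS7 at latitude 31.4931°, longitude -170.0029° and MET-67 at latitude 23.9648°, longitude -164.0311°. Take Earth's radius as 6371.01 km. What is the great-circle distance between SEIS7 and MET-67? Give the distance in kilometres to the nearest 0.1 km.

1022.4 km

Δφ = -7.5283°,  Δλ = 5.9718°
a = sin²(Δφ/2) + cos φ₁ cos φ₂ sin²(Δλ/2) = 0.006424
c = 2·arcsin(√a) = 0.160473 rad = 9.1945°
d = R·c = 6371.01 × 0.160473 = 1022.4 km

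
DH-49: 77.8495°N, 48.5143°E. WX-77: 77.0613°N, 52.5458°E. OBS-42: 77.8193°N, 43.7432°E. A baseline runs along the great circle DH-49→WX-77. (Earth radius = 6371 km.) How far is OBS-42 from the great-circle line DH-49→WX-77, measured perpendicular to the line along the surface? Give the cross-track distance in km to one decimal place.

71.0 km

δ₁₃ = central angle DH-49→OBS-42 = 0.017552 rad  (haversine)
θ₁₃ = bearing DH-49→OBS-42 = 270.613°,  θ₁₂ = bearing DH-49→WX-77 = 130.012°
dₓₜ = R·arcsin(sin δ₁₃ · sin(θ₁₃ − θ₁₂)) = 6371·arcsin(0.01755·sin(140.601°)) = 70.973 km
|dₓₜ| = 70.973 km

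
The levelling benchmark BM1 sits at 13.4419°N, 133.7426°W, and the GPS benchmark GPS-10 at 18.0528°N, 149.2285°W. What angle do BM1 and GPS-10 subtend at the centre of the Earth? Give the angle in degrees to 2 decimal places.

15.59°

Δφ = 4.6109°,  Δλ = -15.4859°
a = sin²(Δφ/2) + cos φ₁ cos φ₂ sin²(Δλ/2) = 0.018404
c = 2·arcsin(√a) = 0.272160 rad = 15.5936°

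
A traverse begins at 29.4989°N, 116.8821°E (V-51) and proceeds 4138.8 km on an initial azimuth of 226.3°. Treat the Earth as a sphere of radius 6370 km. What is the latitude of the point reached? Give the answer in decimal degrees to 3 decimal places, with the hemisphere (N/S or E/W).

1.621°N

δ = d/R = 4138.8/6370 = 0.649733 rad
φ₂ = arcsin(sin φ₁ cos δ + cos φ₁ sin δ cos θ)
   = arcsin(0.49241·0.79625 + 0.87037·0.60497·-0.69088) = 1.62133°
λ₂ = λ₁ + atan2(sin θ sin δ cos φ₁, cos δ − sin φ₁ sin φ₂) = 90.93434°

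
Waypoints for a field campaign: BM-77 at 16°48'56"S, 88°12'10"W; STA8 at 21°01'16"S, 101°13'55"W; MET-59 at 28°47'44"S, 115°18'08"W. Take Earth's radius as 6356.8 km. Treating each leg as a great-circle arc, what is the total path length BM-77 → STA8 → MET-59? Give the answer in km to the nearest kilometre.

BM-77: φ = -16.81556°, λ = -88.20278°
STA8: φ = -21.02111°, λ = -101.23194°
MET-59: φ = -28.79556°, λ = -115.30222°
BM-77→STA8: c = 0.227188 rad, d = 1444.19 km
STA8→MET-59: c = 0.260481 rad, d = 1655.83 km
Total = 1444.19 + 1655.83 = 3100.01 km

3100 km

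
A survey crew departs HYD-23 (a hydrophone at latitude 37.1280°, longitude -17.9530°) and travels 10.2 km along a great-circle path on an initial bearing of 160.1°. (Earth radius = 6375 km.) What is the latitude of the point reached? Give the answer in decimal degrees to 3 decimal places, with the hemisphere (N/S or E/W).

37.042°N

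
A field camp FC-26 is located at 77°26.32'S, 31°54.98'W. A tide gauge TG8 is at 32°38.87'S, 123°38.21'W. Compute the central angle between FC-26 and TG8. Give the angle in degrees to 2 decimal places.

58.60°

FC-26: φ = -77.43867°, λ = -31.91633°
TG8: φ = -32.64783°, λ = -123.63683°
Δφ = 44.7908°,  Δλ = -91.7205°
a = sin²(Δφ/2) + cos φ₁ cos φ₂ sin²(Δλ/2) = 0.239469
c = 2·arcsin(√a) = 1.022701 rad = 58.5964°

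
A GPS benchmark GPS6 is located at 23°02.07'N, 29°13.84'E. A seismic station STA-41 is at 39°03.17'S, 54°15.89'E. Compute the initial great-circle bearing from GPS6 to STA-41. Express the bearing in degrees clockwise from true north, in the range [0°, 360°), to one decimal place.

159.0°

GPS6: φ = +23.03450°, λ = +29.23067°
STA-41: φ = -39.05283°, λ = +54.26483°
Δλ = 25.0342°
y = sin Δλ · cos φ₂ = 0.328610
x = cos φ₁ sin φ₂ − sin φ₁ cos φ₂ cos Δλ = -0.855116
θ = atan2(y, x) = 158.9789° → 158.9789° (mod 360°)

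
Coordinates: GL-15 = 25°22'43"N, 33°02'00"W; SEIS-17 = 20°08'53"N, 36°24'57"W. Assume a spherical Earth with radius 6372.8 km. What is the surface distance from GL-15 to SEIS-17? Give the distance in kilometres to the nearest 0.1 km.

677.3 km

GL-15: φ = +25.37861°, λ = -33.03333°
SEIS-17: φ = +20.14806°, λ = -36.41583°
Δφ = -5.2306°,  Δλ = -3.3825°
a = sin²(Δφ/2) + cos φ₁ cos φ₂ sin²(Δλ/2) = 0.002821
c = 2·arcsin(√a) = 0.106274 rad = 6.0890°
d = R·c = 6372.8 × 0.106274 = 677.3 km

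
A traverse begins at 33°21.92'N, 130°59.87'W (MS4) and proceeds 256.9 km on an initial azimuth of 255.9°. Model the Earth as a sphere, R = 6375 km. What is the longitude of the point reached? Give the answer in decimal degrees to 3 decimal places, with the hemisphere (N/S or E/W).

MS4: φ = +33.36533°, λ = -130.99783°
δ = d/R = 256.9/6375 = 0.040298 rad
φ₂ = arcsin(sin φ₁ cos δ + cos φ₁ sin δ cos θ)
   = arcsin(0.54998·0.99919 + 0.83518·0.04029·-0.24362) = 32.77437°
λ₂ = λ₁ + atan2(sin θ sin δ cos φ₁, cos δ − sin φ₁ sin φ₂) = -133.66139°

133.661°W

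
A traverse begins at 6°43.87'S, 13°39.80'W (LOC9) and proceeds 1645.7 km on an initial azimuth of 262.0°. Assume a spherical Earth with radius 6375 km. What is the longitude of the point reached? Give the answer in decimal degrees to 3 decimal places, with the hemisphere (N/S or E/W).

28.475°W

LOC9: φ = -6.73117°, λ = -13.66333°
δ = d/R = 1645.7/6375 = 0.258149 rad
φ₂ = arcsin(sin φ₁ cos δ + cos φ₁ sin δ cos θ)
   = arcsin(-0.11721·0.96686 + 0.99311·0.25529·-0.13917) = -8.54649°
λ₂ = λ₁ + atan2(sin θ sin δ cos φ₁, cos δ − sin φ₁ sin φ₂) = -28.47518°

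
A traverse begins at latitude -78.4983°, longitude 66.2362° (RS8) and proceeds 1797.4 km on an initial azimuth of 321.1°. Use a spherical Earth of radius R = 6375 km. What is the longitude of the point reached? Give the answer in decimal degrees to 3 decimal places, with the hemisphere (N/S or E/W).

42.834°E

δ = d/R = 1797.4/6375 = 0.281945 rad
φ₂ = arcsin(sin φ₁ cos δ + cos φ₁ sin δ cos θ)
   = arcsin(-0.97992·0.96052 + 0.19940·0.27822·0.77824) = -63.90332°
λ₂ = λ₁ + atan2(sin θ sin δ cos φ₁, cos δ − sin φ₁ sin φ₂) = 42.83415°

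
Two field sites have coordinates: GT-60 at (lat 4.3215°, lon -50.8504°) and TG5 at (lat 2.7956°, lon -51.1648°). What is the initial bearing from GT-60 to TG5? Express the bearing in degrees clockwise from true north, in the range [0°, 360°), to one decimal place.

Δλ = -0.3144°
y = sin Δλ · cos φ₂ = -0.005481
x = cos φ₁ sin φ₂ − sin φ₁ cos φ₂ cos Δλ = -0.026628
θ = atan2(y, x) = -168.3693° → 191.6307° (mod 360°)

191.6°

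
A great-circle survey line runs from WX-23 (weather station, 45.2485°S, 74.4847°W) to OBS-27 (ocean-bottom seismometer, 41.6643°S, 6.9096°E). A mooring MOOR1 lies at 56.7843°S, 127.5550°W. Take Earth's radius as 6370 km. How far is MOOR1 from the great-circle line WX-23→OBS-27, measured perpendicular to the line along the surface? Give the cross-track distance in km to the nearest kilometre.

3471 km

δ₁₃ = central angle WX-23→MOOR1 = 0.599077 rad  (haversine)
θ₁₃ = bearing WX-23→MOOR1 = 230.947°,  θ₁₂ = bearing WX-23→OBS-27 = 117.751°
dₓₜ = R·arcsin(sin δ₁₃ · sin(θ₁₃ − θ₁₂)) = 6370·arcsin(0.56388·sin(113.196°)) = 3470.745 km
|dₓₜ| = 3470.745 km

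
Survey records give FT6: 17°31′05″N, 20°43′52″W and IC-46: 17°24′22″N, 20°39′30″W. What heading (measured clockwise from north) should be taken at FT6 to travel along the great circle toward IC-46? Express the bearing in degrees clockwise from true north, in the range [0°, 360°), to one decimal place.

148.2°

FT6: φ = +17.51806°, λ = -20.73111°
IC-46: φ = +17.40611°, λ = -20.65833°
Δλ = 0.0728°
y = sin Δλ · cos φ₂ = 0.001212
x = cos φ₁ sin φ₂ − sin φ₁ cos φ₂ cos Δλ = -0.001954
θ = atan2(y, x) = 148.1834° → 148.1834° (mod 360°)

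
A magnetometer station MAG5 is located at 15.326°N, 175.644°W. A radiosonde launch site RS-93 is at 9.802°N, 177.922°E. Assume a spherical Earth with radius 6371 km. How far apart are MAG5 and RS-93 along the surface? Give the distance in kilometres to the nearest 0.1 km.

Δφ = -5.5240°,  Δλ = -6.4340°
a = sin²(Δφ/2) + cos φ₁ cos φ₂ sin²(Δλ/2) = 0.005315
c = 2·arcsin(√a) = 0.145936 rad = 8.3615°
d = R·c = 6371 × 0.145936 = 929.8 km

929.8 km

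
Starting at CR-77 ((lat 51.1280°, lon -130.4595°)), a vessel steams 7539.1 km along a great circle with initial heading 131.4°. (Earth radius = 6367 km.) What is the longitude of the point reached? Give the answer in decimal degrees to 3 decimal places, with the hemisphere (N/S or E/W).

86.225°W

δ = d/R = 7539.1/6367 = 1.184090 rad
φ₂ = arcsin(sin φ₁ cos δ + cos φ₁ sin δ cos θ)
   = arcsin(0.77855·0.37714 + 0.62758·0.92616·-0.66131) = -5.20723°
λ₂ = λ₁ + atan2(sin θ sin δ cos φ₁, cos δ − sin φ₁ sin φ₂) = -86.22481°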